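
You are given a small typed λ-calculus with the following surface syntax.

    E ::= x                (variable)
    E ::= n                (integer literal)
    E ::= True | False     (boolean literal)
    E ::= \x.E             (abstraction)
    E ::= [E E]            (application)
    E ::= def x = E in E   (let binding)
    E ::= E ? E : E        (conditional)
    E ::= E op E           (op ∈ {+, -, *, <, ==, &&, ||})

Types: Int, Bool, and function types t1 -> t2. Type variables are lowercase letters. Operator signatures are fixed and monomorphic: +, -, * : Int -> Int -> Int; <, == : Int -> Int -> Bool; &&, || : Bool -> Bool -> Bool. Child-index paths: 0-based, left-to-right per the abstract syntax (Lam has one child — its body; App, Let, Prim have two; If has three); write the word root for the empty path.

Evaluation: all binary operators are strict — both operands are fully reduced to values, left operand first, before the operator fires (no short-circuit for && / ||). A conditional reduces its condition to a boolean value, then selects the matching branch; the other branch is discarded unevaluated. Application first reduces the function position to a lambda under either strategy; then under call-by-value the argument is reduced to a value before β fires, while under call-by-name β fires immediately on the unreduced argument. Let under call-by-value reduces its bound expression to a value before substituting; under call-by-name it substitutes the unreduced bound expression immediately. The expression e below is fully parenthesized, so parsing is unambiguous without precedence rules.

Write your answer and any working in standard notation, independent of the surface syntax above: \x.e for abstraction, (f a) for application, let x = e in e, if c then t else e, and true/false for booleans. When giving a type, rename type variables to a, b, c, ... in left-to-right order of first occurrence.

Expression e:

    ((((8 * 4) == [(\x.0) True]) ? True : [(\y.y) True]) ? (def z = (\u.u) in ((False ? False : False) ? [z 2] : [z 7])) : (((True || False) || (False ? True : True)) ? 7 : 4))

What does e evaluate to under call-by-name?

Answer: 7

Working:
step 0: (if (if ((8 * 4) == ((\x.0) true)) then true else ((\y.y) true)) then (let z = (\u.u) in (if (if false then false else false) then (z 2) else (z 7))) else (if ((true || false) || (if false then true else true)) then 7 else 4))
step 1: [delta@0.0.0] (if (if (32 == ((\x.0) true)) then true else ((\y.y) true)) then (let z = (\u.u) in (if (if false then false else false) then (z 2) else (z 7))) else (if ((true || false) || (if false then true else true)) then 7 else 4))
step 2: [beta@0.0.1] (if (if (32 == 0) then true else ((\y.y) true)) then (let z = (\u.u) in (if (if false then false else false) then (z 2) else (z 7))) else (if ((true || false) || (if false then true else true)) then 7 else 4))
step 3: [delta@0.0] (if (if false then true else ((\y.y) true)) then (let z = (\u.u) in (if (if false then false else false) then (z 2) else (z 7))) else (if ((true || false) || (if false then true else true)) then 7 else 4))
step 4: [if@0] (if ((\y.y) true) then (let z = (\u.u) in (if (if false then false else false) then (z 2) else (z 7))) else (if ((true || false) || (if false then true else true)) then 7 else 4))
step 5: [beta@0] (if true then (let z = (\u.u) in (if (if false then false else false) then (z 2) else (z 7))) else (if ((true || false) || (if false then true else true)) then 7 else 4))
step 6: [if@root] (let z = (\u.u) in (if (if false then false else false) then (z 2) else (z 7)))
step 7: [let@root] (if (if false then false else false) then ((\u.u) 2) else ((\u.u) 7))
step 8: [if@0] (if false then ((\u.u) 2) else ((\u.u) 7))
step 9: [if@root] ((\u.u) 7)
step 10: [beta@root] 7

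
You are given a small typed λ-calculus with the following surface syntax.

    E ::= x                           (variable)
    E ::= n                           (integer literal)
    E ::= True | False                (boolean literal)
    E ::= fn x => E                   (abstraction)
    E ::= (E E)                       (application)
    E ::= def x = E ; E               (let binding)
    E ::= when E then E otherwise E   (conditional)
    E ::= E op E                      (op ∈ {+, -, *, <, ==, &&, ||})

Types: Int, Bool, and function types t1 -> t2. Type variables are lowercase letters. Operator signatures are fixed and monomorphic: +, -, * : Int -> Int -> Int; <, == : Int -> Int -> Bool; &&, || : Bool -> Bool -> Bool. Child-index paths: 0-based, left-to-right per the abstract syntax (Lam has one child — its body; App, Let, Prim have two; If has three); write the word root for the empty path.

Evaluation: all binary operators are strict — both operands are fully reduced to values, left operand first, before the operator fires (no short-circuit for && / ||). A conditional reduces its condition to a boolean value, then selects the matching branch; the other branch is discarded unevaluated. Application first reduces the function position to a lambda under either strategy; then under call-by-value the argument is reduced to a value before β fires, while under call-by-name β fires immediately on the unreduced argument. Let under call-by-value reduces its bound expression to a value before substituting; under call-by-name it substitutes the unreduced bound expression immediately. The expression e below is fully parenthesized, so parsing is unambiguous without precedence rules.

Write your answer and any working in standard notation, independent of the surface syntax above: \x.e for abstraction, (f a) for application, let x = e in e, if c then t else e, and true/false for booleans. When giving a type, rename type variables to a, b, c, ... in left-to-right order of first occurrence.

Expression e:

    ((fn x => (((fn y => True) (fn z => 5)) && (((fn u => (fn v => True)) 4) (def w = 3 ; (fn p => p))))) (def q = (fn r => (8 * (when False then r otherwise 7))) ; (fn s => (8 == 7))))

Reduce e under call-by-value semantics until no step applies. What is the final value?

Derivation:
step 0: ((\x.(((\y.true) (\z.5)) && (((\u.(\v.true)) 4) (let w = 3 in (\p.p))))) (let q = (\r.(8 * (if false then r else 7))) in (\s.(8 == 7))))
step 1: [let@1] ((\x.(((\y.true) (\z.5)) && (((\u.(\v.true)) 4) (let w = 3 in (\p.p))))) (\s.(8 == 7)))
step 2: [beta@root] (((\y.true) (\z.5)) && (((\u.(\v.true)) 4) (let w = 3 in (\p.p))))
step 3: [beta@0] (true && (((\u.(\v.true)) 4) (let w = 3 in (\p.p))))
step 4: [beta@1.0] (true && ((\v.true) (let w = 3 in (\p.p))))
step 5: [let@1.1] (true && ((\v.true) (\p.p)))
step 6: [beta@1] (true && true)
step 7: [delta@root] true

Answer: true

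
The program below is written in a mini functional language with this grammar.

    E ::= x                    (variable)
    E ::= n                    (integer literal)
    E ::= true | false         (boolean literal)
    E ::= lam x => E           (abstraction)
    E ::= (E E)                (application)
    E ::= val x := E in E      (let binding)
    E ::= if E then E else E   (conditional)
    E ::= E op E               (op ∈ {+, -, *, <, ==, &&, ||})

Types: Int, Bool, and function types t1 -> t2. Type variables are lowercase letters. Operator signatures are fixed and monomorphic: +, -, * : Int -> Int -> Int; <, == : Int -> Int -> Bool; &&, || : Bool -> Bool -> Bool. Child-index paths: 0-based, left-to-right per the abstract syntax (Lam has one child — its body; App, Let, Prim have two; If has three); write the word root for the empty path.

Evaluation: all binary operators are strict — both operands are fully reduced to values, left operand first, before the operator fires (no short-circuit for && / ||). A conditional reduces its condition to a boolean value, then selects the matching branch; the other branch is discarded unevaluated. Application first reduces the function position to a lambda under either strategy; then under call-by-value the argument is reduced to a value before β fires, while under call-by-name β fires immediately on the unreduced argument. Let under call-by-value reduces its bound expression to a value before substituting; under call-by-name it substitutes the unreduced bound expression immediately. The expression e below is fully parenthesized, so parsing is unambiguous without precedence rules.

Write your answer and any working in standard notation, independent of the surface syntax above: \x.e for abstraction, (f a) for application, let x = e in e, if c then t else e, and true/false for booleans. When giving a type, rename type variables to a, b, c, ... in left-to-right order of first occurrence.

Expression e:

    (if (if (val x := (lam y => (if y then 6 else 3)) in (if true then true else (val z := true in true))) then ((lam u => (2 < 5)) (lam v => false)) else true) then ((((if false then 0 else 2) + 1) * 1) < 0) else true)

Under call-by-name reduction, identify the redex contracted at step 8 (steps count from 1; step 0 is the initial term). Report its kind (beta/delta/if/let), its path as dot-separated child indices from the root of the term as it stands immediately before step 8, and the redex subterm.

Answer: delta at 0.0 : (2 + 1)

Working:
step 0: (if (if (let x = (\y.(if y then 6 else 3)) in (if true then true else (let z = true in true))) then ((\u.(2 < 5)) (\v.false)) else true) then ((((if false then 0 else 2) + 1) * 1) < 0) else true)
step 1: [let@0.0] (if (if (if true then true else (let z = true in true)) then ((\u.(2 < 5)) (\v.false)) else true) then ((((if false then 0 else 2) + 1) * 1) < 0) else true)
step 2: [if@0.0] (if (if true then ((\u.(2 < 5)) (\v.false)) else true) then ((((if false then 0 else 2) + 1) * 1) < 0) else true)
step 3: [if@0] (if ((\u.(2 < 5)) (\v.false)) then ((((if false then 0 else 2) + 1) * 1) < 0) else true)
step 4: [beta@0] (if (2 < 5) then ((((if false then 0 else 2) + 1) * 1) < 0) else true)
step 5: [delta@0] (if true then ((((if false then 0 else 2) + 1) * 1) < 0) else true)
step 6: [if@root] ((((if false then 0 else 2) + 1) * 1) < 0)
step 7: [if@0.0.0] (((2 + 1) * 1) < 0)
step 8: [delta@0.0] ((3 * 1) < 0)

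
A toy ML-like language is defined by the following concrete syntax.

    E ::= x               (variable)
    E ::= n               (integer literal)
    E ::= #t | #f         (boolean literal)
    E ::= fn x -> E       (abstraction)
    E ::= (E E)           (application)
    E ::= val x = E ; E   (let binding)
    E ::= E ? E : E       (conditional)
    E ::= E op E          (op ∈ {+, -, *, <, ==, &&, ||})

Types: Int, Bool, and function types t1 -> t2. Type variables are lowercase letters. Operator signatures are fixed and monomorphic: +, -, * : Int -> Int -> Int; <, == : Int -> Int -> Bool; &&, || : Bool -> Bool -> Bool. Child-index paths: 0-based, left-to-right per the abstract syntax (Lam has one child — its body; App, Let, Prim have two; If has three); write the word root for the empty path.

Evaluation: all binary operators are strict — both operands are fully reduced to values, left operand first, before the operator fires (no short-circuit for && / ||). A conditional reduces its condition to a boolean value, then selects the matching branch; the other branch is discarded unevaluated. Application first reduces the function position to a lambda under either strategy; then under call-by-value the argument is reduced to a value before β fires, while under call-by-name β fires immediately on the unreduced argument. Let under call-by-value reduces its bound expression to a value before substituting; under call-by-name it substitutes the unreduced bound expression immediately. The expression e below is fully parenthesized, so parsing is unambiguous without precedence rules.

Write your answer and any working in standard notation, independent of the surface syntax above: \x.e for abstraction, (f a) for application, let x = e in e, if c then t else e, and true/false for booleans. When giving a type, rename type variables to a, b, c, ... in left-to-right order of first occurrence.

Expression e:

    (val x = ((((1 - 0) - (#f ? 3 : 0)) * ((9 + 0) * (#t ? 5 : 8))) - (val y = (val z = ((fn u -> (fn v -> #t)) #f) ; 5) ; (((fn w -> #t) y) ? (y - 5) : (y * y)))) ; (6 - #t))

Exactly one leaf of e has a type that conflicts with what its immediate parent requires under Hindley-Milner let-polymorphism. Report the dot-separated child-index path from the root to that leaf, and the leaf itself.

Answer: 1.1 : true

Working:
  unify Int ~ Int
  unify Int ~ Int
  unify Int ~ Int
  unify Bool ~ Bool
  unify Int ~ Int
  unify Int ~ Int
  unify Int ~ Int
  unify Int ~ Int
  unify Int ~ Int
  unify Int ~ Int
  unify Bool ~ Bool
  unify Int ~ Int
  unify Int ~ Int
  unify Int ~ Int
  unify Int ~ Int
\v._ : b -> Bool
\u._ : a -> b -> Bool
  unify a -> b -> Bool ~ Bool -> c
  unify a ~ Bool
  unify b -> Bool ~ c
_ _ : b -> Bool
let z : forall. b -> Bool
let y : Int
\w._ : d -> Bool
y : Int
  unify d -> Bool ~ Int -> e
  unify d ~ Int
  unify Bool ~ e
_ _ : Bool
  unify Bool ~ Bool
y : Int
  unify Int ~ Int
  unify Int ~ Int
y : Int
  unify Int ~ Int
y : Int
  unify Int ~ Int
  unify Int ~ Int
  unify Int ~ Int
let x : Int
  unify Int ~ Int
  unify Bool ~ Int
  FAIL: mismatch Bool ~ Int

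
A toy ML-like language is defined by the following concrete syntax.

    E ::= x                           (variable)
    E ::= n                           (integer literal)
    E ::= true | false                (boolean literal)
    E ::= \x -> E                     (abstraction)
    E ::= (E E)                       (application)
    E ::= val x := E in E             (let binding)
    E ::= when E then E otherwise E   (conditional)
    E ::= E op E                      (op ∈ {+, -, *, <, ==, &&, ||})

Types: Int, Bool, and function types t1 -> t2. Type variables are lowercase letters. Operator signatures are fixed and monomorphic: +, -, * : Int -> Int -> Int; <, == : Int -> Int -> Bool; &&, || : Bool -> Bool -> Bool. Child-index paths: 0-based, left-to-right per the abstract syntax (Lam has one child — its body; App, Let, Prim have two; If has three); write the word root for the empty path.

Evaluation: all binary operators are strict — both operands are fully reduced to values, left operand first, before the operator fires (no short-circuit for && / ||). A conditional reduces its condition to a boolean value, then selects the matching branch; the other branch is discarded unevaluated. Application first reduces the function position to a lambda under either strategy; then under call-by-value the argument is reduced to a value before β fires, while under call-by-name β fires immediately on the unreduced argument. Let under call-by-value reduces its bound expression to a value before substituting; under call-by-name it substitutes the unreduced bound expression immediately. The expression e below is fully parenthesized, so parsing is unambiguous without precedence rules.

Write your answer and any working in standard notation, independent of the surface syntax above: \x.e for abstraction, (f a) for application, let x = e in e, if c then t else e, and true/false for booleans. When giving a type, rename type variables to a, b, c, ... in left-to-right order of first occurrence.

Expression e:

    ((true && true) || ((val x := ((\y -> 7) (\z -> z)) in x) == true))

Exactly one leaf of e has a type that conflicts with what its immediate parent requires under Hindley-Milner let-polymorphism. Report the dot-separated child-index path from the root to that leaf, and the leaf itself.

Working:
  unify Bool ~ Bool
  unify Bool ~ Bool
  unify Bool ~ Bool
\y._ : a -> Int
z : b
\z._ : b -> b
  unify a -> Int ~ (b -> b) -> c
  unify a ~ b -> b
  unify Int ~ c
_ _ : Int
let x : Int
x : Int
  unify Int ~ Int
  unify Bool ~ Int
  FAIL: mismatch Bool ~ Int

Answer: 1.1 : true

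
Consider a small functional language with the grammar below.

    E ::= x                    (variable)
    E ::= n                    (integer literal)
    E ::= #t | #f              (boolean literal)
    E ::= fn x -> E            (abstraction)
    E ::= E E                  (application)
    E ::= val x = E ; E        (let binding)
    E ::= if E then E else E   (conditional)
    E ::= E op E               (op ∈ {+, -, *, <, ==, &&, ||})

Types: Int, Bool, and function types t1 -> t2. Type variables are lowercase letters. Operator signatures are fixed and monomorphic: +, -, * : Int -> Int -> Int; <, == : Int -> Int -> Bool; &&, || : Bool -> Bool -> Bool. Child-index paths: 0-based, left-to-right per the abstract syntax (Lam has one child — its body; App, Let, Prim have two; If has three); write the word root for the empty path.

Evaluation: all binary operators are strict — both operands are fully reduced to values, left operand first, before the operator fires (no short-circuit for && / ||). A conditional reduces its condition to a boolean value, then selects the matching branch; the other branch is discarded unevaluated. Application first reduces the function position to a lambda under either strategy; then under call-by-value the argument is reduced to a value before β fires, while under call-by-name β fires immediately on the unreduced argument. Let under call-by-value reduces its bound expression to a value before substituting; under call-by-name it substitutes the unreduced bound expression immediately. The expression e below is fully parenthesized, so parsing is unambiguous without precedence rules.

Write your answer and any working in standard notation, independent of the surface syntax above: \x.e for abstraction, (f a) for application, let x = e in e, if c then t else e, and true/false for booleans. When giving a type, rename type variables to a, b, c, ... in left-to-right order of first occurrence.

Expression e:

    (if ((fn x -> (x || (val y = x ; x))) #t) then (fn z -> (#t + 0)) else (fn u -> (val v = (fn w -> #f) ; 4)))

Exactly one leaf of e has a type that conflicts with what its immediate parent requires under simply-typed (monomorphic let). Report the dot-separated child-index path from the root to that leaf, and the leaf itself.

Working:
x : a
  unify a ~ Bool
x : Bool
let y : Bool
x : Bool
  unify Bool ~ Bool
\x._ : Bool -> Bool
  unify Bool -> Bool ~ Bool -> b
  unify Bool ~ Bool
  unify Bool ~ b
_ _ : Bool
  unify Bool ~ Bool
  unify Bool ~ Int
  FAIL: mismatch Bool ~ Int

Answer: 1.0.0 : true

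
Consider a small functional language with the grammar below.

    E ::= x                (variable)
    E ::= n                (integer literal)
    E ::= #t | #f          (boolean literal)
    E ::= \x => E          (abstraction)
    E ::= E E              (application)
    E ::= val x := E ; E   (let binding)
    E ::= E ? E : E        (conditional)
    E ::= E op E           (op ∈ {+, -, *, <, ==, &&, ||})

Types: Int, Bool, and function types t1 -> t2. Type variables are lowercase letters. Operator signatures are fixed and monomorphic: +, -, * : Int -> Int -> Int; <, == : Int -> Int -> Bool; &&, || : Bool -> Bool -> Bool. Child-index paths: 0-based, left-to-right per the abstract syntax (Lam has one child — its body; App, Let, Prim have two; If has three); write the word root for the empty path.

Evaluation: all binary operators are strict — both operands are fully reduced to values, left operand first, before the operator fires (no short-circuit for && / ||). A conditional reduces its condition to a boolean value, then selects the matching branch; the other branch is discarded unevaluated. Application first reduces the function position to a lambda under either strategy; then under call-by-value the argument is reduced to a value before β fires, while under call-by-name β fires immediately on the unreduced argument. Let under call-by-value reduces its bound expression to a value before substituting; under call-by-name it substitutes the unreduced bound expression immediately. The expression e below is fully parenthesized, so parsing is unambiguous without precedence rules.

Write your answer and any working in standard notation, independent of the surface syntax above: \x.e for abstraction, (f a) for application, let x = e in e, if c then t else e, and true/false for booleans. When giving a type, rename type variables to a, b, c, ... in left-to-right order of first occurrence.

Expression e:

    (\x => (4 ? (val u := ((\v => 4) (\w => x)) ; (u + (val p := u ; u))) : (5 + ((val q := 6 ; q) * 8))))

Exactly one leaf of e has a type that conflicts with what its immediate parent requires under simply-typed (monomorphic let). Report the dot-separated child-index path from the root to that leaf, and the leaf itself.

Answer: 0.0 : 4

Working:
  unify Int ~ Bool
  FAIL: mismatch Int ~ Bool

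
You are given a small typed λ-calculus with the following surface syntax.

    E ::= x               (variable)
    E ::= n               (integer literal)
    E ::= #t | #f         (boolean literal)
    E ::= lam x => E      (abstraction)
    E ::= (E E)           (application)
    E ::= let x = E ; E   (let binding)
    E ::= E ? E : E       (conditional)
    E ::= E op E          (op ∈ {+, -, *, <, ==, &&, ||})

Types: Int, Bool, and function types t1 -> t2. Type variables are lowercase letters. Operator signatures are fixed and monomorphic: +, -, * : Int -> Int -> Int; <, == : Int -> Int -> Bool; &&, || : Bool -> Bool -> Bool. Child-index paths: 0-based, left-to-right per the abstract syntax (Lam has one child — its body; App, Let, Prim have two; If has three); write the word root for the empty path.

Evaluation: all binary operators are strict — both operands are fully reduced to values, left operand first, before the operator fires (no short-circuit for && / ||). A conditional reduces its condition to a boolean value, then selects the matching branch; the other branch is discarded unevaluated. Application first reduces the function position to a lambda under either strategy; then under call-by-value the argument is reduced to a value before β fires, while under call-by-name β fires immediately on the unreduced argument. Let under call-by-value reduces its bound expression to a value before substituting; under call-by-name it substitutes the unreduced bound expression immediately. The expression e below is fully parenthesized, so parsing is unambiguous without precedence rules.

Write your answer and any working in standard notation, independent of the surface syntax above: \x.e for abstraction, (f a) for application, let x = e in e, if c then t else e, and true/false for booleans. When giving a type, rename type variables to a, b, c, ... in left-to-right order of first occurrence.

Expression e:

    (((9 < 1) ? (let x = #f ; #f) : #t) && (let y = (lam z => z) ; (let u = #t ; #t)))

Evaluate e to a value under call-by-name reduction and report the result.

Working:
step 0: ((if (9 < 1) then (let x = false in false) else true) && (let y = (\z.z) in (let u = true in true)))
step 1: [delta@0.0] ((if false then (let x = false in false) else true) && (let y = (\z.z) in (let u = true in true)))
step 2: [if@0] (true && (let y = (\z.z) in (let u = true in true)))
step 3: [let@1] (true && (let u = true in true))
step 4: [let@1] (true && true)
step 5: [delta@root] true

Answer: true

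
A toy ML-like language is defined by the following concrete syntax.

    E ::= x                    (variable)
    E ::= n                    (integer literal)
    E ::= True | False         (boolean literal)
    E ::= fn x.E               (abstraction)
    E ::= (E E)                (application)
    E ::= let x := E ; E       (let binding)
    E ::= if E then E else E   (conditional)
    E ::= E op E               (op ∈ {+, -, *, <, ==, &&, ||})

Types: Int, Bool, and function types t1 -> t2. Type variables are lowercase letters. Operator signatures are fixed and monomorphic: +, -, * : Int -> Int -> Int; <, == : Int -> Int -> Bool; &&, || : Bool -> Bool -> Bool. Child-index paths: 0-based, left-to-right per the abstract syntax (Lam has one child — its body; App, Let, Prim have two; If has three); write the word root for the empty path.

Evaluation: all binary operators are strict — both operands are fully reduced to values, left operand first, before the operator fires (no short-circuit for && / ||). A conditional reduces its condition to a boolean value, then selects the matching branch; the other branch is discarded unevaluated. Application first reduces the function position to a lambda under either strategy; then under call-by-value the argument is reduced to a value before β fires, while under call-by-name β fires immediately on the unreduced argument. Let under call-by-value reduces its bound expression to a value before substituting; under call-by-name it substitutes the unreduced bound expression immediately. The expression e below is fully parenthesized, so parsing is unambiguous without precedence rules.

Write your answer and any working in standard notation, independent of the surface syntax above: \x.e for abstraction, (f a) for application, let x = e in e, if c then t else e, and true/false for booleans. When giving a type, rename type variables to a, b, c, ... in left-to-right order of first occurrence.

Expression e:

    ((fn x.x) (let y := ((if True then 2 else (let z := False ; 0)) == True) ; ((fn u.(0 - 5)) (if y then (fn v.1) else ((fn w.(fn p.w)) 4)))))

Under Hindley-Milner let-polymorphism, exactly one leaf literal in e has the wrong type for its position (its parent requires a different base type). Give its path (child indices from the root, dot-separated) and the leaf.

Answer: 1.0.1 : true

Working:
x : a
\x._ : a -> a
  unify Bool ~ Bool
let z : Bool
  unify Int ~ Int
  unify Int ~ Int
  unify Bool ~ Int
  FAIL: mismatch Bool ~ Int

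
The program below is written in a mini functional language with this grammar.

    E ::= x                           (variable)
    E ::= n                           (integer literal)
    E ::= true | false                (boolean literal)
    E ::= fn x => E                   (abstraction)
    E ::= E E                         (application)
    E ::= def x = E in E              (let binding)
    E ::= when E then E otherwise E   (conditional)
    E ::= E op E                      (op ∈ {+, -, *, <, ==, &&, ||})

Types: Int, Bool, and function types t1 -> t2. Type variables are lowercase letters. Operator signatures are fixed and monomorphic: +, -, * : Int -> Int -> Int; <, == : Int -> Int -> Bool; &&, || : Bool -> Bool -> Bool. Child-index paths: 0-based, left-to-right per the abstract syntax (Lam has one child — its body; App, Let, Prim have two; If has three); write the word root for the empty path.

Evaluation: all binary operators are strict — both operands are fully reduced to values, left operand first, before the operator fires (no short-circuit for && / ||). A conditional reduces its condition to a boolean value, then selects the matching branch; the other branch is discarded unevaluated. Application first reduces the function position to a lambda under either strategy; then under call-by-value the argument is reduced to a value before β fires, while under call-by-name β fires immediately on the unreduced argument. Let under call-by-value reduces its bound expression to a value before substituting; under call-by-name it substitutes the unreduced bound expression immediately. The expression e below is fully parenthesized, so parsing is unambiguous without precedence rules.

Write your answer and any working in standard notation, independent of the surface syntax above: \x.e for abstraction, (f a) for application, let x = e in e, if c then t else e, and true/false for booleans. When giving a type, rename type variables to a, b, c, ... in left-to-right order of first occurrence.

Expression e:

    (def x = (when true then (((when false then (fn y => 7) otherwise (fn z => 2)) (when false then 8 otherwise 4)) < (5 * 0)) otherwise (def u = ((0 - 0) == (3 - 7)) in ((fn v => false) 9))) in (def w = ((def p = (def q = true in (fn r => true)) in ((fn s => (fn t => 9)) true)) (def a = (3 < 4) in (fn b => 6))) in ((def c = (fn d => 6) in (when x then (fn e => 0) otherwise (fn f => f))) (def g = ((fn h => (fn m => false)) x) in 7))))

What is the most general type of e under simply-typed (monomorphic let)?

Answer: Int

Trace:
  unify Bool ~ Bool
  unify Bool ~ Bool
\y._ : a -> Int
\z._ : b -> Int
  unify a -> Int ~ b -> Int
  unify a ~ b
  unify Int ~ Int
  unify Bool ~ Bool
  unify Int ~ Int
  unify b -> Int ~ Int -> c
  unify b ~ Int
  unify Int ~ c
_ _ : Int
  unify Int ~ Int
  unify Int ~ Int
  unify Int ~ Int
  unify Int ~ Int
  unify Int ~ Int
  unify Int ~ Int
  unify Int ~ Int
  unify Int ~ Int
  unify Int ~ Int
  unify Int ~ Int
let u : Bool
\v._ : d -> Bool
  unify d -> Bool ~ Int -> e
  unify d ~ Int
  unify Bool ~ e
_ _ : Bool
  unify Bool ~ Bool
let x : Bool
let q : Bool
\r._ : f -> Bool
let p : f -> Bool
\t._ : h -> Int
\s._ : g -> h -> Int
  unify g -> h -> Int ~ Bool -> i
  unify g ~ Bool
  unify h -> Int ~ i
_ _ : h -> Int
  unify Int ~ Int
  unify Int ~ Int
let a : Bool
\b._ : j -> Int
  unify h -> Int ~ (j -> Int) -> k
  unify h ~ j -> Int
  unify Int ~ k
_ _ : Int
let w : Int
\d._ : l -> Int
let c : l -> Int
x : Bool
  unify Bool ~ Bool
\e._ : m -> Int
f : n
\f._ : n -> n
  unify m -> Int ~ n -> n
  unify m ~ n
  unify Int ~ n
\m._ : p -> Bool
\h._ : o -> p -> Bool
x : Bool
  unify o -> p -> Bool ~ Bool -> q
  unify o ~ Bool
  unify p -> Bool ~ q
_ _ : p -> Bool
let g : p -> Bool
  unify Int -> Int ~ Int -> r
  unify Int ~ Int
  unify Int ~ r
_ _ : Int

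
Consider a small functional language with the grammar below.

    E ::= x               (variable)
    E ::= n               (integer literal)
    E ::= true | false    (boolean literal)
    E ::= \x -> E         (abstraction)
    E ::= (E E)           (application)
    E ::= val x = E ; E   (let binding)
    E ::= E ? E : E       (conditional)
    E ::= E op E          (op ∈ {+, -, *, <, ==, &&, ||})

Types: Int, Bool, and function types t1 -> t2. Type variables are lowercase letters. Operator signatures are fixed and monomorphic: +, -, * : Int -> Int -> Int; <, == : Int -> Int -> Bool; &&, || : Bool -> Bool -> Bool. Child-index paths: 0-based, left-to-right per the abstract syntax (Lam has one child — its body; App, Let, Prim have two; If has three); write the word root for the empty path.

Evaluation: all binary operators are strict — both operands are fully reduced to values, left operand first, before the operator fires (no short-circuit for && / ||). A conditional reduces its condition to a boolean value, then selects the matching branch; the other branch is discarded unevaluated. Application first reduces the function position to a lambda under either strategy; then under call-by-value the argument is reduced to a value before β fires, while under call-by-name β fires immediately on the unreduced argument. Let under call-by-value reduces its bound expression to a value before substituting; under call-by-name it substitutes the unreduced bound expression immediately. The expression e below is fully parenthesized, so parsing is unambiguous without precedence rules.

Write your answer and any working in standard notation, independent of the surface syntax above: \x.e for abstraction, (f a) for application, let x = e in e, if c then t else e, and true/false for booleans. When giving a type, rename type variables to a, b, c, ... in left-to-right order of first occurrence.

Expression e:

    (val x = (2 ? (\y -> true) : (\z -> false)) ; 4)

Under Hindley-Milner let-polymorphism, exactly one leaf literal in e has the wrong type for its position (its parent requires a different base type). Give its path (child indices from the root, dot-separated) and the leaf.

Trace:
  unify Int ~ Bool
  FAIL: mismatch Int ~ Bool

Answer: 0.0 : 2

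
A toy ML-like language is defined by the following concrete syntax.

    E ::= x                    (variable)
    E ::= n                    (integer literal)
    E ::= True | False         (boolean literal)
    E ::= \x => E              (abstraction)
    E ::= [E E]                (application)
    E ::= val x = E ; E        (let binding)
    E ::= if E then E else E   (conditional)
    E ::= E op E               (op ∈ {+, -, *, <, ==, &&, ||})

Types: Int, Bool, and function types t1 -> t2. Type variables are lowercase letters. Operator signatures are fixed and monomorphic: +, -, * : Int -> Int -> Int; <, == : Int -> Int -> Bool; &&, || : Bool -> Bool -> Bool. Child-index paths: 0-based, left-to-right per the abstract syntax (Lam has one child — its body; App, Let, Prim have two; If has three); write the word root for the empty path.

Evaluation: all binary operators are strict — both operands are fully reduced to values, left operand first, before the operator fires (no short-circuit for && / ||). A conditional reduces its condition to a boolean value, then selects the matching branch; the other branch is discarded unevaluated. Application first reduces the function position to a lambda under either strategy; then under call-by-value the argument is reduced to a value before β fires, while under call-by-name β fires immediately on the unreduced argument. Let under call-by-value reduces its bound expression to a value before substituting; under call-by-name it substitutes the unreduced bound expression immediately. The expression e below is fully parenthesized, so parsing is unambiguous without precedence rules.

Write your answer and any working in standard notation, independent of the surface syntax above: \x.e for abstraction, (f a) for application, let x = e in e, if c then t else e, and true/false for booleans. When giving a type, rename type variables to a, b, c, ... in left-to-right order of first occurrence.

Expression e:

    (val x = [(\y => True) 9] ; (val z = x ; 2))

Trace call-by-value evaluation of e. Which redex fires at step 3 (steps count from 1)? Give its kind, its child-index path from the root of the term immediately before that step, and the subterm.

Answer: let at root : (let z = true in 2)

Derivation:
step 0: (let x = ((\y.true) 9) in (let z = x in 2))
step 1: [beta@0] (let x = true in (let z = x in 2))
step 2: [let@root] (let z = true in 2)
step 3: [let@root] 2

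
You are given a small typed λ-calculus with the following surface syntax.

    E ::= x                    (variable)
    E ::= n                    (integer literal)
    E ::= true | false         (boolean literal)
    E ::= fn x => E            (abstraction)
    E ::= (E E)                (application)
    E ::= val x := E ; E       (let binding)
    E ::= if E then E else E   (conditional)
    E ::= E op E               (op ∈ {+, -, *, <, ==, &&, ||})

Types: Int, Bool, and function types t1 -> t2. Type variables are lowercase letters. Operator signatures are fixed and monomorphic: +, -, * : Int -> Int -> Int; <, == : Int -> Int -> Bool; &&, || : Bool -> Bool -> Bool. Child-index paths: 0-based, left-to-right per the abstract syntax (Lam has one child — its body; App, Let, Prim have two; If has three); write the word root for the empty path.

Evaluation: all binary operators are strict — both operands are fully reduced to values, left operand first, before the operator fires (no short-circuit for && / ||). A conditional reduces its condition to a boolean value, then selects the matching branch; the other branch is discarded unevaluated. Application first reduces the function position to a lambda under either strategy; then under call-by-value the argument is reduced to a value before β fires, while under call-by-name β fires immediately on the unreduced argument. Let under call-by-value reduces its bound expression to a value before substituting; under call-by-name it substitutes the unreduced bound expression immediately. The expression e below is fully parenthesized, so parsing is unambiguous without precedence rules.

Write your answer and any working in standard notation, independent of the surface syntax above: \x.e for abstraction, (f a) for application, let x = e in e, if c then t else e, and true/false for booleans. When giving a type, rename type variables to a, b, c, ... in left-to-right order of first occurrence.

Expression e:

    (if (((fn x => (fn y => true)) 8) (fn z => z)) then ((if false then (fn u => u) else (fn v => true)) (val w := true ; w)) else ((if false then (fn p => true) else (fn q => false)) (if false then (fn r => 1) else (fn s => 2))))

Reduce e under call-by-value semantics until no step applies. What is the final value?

Answer: true

Working:
step 0: (if (((\x.(\y.true)) 8) (\z.z)) then ((if false then (\u.u) else (\v.true)) (let w = true in w)) else ((if false then (\p.true) else (\q.false)) (if false then (\r.1) else (\s.2))))
step 1: [beta@0.0] (if ((\y.true) (\z.z)) then ((if false then (\u.u) else (\v.true)) (let w = true in w)) else ((if false then (\p.true) else (\q.false)) (if false then (\r.1) else (\s.2))))
step 2: [beta@0] (if true then ((if false then (\u.u) else (\v.true)) (let w = true in w)) else ((if false then (\p.true) else (\q.false)) (if false then (\r.1) else (\s.2))))
step 3: [if@root] ((if false then (\u.u) else (\v.true)) (let w = true in w))
step 4: [if@0] ((\v.true) (let w = true in w))
step 5: [let@1] ((\v.true) true)
step 6: [beta@root] true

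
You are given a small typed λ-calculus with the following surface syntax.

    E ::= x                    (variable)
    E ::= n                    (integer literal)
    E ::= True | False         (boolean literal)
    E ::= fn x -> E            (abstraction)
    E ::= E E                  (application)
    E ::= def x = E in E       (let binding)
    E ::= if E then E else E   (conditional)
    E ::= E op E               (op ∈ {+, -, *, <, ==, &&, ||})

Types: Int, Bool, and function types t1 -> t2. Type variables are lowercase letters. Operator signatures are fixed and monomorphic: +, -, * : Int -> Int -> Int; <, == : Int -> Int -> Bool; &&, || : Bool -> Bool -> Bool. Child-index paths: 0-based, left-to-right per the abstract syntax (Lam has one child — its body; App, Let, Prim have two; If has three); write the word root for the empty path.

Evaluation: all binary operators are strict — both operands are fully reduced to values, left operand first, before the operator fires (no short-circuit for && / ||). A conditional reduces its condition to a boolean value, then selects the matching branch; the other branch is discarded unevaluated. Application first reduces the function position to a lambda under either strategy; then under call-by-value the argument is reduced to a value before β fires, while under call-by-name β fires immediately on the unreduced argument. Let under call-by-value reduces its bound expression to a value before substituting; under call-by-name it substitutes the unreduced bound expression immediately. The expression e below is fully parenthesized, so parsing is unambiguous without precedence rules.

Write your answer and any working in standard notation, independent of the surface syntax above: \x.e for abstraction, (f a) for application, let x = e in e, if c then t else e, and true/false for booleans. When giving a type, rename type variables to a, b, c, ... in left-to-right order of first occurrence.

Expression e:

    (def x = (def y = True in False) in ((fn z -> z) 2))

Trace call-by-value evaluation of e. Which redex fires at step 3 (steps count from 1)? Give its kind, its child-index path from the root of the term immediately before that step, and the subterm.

Answer: beta at root : ((\z.z) 2)

Derivation:
step 0: (let x = (let y = true in false) in ((\z.z) 2))
step 1: [let@0] (let x = false in ((\z.z) 2))
step 2: [let@root] ((\z.z) 2)
step 3: [beta@root] 2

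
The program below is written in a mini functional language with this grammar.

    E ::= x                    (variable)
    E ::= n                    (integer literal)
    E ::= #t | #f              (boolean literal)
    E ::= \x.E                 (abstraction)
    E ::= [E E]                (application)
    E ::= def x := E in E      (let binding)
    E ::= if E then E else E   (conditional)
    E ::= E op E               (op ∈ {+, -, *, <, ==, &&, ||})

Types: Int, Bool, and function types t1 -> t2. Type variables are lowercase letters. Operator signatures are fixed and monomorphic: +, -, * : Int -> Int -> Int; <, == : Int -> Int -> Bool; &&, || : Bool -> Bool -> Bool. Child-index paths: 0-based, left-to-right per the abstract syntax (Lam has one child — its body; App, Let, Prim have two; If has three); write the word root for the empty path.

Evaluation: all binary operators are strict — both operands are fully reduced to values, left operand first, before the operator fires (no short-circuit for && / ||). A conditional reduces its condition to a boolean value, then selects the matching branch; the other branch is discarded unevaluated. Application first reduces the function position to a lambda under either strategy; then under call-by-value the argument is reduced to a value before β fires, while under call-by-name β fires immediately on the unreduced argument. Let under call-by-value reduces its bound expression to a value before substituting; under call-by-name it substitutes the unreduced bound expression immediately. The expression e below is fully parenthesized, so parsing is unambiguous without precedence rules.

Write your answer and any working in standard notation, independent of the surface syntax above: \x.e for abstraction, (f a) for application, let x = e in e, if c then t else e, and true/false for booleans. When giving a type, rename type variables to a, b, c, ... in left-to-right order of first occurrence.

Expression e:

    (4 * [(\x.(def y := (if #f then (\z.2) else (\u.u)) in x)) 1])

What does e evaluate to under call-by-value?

Working:
step 0: (4 * ((\x.(let y = (if false then (\z.2) else (\u.u)) in x)) 1))
step 1: [beta@1] (4 * (let y = (if false then (\z.2) else (\u.u)) in 1))
step 2: [if@1.0] (4 * (let y = (\u.u) in 1))
step 3: [let@1] (4 * 1)
step 4: [delta@root] 4

Answer: 4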